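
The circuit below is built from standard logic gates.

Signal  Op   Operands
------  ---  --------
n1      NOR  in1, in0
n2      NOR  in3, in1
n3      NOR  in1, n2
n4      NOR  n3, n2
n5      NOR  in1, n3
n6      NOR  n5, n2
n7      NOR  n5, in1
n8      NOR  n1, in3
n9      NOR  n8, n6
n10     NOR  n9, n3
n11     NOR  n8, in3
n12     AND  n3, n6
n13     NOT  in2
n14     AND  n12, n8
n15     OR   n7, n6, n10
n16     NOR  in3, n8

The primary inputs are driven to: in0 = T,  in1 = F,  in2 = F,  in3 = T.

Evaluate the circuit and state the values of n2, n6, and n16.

n2 = F, n6 = T, n16 = F

n1 = in1 NOR in0 = F NOR T = F
n2 = in3 NOR in1 = T NOR F = F
n3 = in1 NOR n2 = F NOR F = T
n5 = in1 NOR n3 = F NOR T = F
n6 = n5 NOR n2 = F NOR F = T
n8 = n1 NOR in3 = F NOR T = F
n16 = in3 NOR n8 = T NOR F = F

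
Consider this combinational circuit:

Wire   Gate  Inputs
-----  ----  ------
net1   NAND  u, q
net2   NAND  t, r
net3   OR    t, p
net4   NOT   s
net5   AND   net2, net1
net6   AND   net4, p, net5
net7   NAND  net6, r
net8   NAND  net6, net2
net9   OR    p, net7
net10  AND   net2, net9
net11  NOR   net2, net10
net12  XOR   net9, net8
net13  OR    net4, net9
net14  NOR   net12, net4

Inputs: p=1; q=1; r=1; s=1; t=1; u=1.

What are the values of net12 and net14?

net12 = 0, net14 = 1

net1 = u NAND q = 1 NAND 1 = 0
net2 = t NAND r = 1 NAND 1 = 0
net4 = NOT s = NOT 1 = 0
net5 = net2 AND net1 = 0 AND 0 = 0
net6 = net4 AND p AND net5 = 0 AND 1 AND 0 = 0
net7 = net6 NAND r = 0 NAND 1 = 1
net8 = net6 NAND net2 = 0 NAND 0 = 1
net9 = p OR net7 = 1 OR 1 = 1
net12 = net9 XOR net8 = 1 XOR 1 = 0
net14 = net12 NOR net4 = 0 NOR 0 = 1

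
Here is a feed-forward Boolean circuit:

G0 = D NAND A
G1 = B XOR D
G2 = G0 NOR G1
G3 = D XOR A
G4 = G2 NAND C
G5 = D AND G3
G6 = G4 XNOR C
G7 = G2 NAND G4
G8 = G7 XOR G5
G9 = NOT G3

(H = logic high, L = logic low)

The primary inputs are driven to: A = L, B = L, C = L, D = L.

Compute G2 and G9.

G2 = L, G9 = H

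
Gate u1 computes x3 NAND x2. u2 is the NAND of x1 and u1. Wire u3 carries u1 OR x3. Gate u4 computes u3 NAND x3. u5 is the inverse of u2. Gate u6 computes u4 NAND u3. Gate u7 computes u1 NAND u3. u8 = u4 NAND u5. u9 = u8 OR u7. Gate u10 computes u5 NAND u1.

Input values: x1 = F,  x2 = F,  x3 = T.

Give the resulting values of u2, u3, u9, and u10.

u2 = T, u3 = T, u9 = T, u10 = T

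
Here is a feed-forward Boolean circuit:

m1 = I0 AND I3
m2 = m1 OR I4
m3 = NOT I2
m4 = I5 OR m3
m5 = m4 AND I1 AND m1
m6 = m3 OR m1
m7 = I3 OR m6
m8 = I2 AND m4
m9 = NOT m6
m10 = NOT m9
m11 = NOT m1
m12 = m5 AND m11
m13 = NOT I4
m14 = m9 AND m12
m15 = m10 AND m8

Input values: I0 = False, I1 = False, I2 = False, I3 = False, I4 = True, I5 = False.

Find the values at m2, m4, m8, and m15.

m2 = True; m4 = True; m8 = False; m15 = False

m1 = I0 AND I3 = False AND False = False
m2 = m1 OR I4 = False OR True = True
m3 = NOT I2 = NOT False = True
m4 = I5 OR m3 = False OR True = True
m6 = m3 OR m1 = True OR False = True
m8 = I2 AND m4 = False AND True = False
m9 = NOT m6 = NOT True = False
m10 = NOT m9 = NOT False = True
m15 = m10 AND m8 = True AND False = False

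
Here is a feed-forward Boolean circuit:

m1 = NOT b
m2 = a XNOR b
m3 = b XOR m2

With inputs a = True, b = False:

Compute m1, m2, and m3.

m1 = NOT b = NOT False = True
m2 = a XNOR b = True XNOR False = False
m3 = b XOR m2 = False XOR False = False

m1 = True, m2 = False, m3 = False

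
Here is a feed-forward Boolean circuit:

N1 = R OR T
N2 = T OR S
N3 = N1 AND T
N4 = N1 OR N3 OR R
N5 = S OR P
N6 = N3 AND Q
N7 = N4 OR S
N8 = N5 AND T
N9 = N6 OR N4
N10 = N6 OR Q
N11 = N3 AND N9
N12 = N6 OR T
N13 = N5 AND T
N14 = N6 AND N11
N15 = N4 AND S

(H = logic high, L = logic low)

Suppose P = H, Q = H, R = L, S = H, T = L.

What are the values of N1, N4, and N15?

N1 = L, N4 = L, N15 = L

N1 = R OR T = L OR L = L
N3 = N1 AND T = L AND L = L
N4 = N1 OR N3 OR R = L OR L OR L = L
N15 = N4 AND S = L AND H = L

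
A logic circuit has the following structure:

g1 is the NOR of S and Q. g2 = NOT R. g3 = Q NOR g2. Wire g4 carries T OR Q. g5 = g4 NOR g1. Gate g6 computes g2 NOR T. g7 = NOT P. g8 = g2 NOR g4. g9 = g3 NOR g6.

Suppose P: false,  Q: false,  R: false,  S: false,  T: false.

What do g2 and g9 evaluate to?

g2 = NOT R = NOT false = true
g3 = Q NOR g2 = false NOR true = false
g6 = g2 NOR T = true NOR false = false
g9 = g3 NOR g6 = false NOR false = true

g2 = true, g9 = true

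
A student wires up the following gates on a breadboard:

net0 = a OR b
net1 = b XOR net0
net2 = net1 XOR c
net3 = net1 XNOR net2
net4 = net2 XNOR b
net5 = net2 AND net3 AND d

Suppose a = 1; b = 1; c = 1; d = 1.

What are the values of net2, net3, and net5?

net2 = 1; net3 = 0; net5 = 0

net0 = a OR b = 1 OR 1 = 1
net1 = b XOR net0 = 1 XOR 1 = 0
net2 = net1 XOR c = 0 XOR 1 = 1
net3 = net1 XNOR net2 = 0 XNOR 1 = 0
net5 = net2 AND net3 AND d = 1 AND 0 AND 1 = 0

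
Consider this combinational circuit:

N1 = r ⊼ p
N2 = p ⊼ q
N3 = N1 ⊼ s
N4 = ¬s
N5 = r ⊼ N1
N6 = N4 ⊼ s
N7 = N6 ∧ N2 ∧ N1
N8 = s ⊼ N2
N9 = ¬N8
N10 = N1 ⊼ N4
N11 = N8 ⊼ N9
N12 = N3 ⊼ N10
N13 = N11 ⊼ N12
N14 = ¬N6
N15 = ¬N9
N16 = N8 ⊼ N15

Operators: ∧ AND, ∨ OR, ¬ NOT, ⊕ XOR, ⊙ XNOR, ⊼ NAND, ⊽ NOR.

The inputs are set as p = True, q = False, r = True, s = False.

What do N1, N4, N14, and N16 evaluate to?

N1 = False; N4 = True; N14 = False; N16 = False

N1 = r NAND p = True NAND True = False
N2 = p NAND q = True NAND False = True
N4 = NOT s = NOT False = True
N6 = N4 NAND s = True NAND False = True
N8 = s NAND N2 = False NAND True = True
N9 = NOT N8 = NOT True = False
N14 = NOT N6 = NOT True = False
N15 = NOT N9 = NOT False = True
N16 = N8 NAND N15 = True NAND True = False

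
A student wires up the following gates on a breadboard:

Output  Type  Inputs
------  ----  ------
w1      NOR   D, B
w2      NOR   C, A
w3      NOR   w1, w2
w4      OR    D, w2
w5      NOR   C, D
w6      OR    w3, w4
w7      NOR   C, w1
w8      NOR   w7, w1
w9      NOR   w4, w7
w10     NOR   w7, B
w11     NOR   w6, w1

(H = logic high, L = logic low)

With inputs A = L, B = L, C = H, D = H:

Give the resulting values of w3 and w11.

w1 = D NOR B = H NOR L = L
w2 = C NOR A = H NOR L = L
w3 = w1 NOR w2 = L NOR L = H
w4 = D OR w2 = H OR L = H
w6 = w3 OR w4 = H OR H = H
w11 = w6 NOR w1 = H NOR L = L

w3 = H  w11 = L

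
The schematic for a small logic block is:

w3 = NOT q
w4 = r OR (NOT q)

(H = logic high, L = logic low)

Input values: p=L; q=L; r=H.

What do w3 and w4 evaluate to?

w3 = H; w4 = H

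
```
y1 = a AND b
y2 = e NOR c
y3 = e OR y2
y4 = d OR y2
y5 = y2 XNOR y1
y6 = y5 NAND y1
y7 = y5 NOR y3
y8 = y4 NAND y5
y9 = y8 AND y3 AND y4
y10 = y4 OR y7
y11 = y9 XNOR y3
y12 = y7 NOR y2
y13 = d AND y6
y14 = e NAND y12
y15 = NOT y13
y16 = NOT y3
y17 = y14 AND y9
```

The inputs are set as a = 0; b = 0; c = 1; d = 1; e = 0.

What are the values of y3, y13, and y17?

y3 = 0; y13 = 1; y17 = 0

y1 = a AND b = 0 AND 0 = 0
y2 = e NOR c = 0 NOR 1 = 0
y3 = e OR y2 = 0 OR 0 = 0
y4 = d OR y2 = 1 OR 0 = 1
y5 = y2 XNOR y1 = 0 XNOR 0 = 1
y6 = y5 NAND y1 = 1 NAND 0 = 1
y7 = y5 NOR y3 = 1 NOR 0 = 0
y8 = y4 NAND y5 = 1 NAND 1 = 0
y9 = y8 AND y3 AND y4 = 0 AND 0 AND 1 = 0
y12 = y7 NOR y2 = 0 NOR 0 = 1
y13 = d AND y6 = 1 AND 1 = 1
y14 = e NAND y12 = 0 NAND 1 = 1
y17 = y14 AND y9 = 1 AND 0 = 0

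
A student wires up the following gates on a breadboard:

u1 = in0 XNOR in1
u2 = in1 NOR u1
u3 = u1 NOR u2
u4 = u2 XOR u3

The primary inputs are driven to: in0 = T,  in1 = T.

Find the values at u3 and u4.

u1 = in0 XNOR in1 = T XNOR T = T
u2 = in1 NOR u1 = T NOR T = F
u3 = u1 NOR u2 = T NOR F = F
u4 = u2 XOR u3 = F XOR F = F

u3 = F, u4 = F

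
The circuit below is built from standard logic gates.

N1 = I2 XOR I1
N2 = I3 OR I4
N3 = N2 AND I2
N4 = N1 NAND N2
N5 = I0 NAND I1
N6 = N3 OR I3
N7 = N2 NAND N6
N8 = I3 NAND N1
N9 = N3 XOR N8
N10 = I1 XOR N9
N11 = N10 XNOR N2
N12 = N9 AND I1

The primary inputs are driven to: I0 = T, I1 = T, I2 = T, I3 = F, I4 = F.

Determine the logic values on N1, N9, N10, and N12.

N1 = F; N9 = T; N10 = F; N12 = T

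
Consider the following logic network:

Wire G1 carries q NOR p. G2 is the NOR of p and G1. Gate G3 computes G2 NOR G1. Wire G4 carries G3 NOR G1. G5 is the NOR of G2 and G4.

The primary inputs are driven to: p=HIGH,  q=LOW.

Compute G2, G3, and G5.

G1 = q NOR p = LOW NOR HIGH = LOW
G2 = p NOR G1 = HIGH NOR LOW = LOW
G3 = G2 NOR G1 = LOW NOR LOW = HIGH
G4 = G3 NOR G1 = HIGH NOR LOW = LOW
G5 = G2 NOR G4 = LOW NOR LOW = HIGH

G2 = LOW, G3 = HIGH, G5 = HIGH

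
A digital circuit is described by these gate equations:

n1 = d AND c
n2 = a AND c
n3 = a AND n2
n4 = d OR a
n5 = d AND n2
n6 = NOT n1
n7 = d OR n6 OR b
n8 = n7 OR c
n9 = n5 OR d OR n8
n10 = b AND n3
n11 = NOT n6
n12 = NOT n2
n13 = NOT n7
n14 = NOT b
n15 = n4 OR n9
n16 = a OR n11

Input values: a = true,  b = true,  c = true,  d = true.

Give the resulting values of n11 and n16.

n11 = true  n16 = true

n1 = d AND c = true AND true = true
n6 = NOT n1 = NOT true = false
n11 = NOT n6 = NOT false = true
n16 = a OR n11 = true OR true = true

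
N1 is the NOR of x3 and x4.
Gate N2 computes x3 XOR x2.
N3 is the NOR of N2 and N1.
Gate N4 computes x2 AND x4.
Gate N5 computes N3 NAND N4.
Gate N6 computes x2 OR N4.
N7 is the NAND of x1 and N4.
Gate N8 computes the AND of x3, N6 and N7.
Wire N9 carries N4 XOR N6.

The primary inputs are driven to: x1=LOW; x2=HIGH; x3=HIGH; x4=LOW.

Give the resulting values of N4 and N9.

N4 = x2 AND x4 = HIGH AND LOW = LOW
N6 = x2 OR N4 = HIGH OR LOW = HIGH
N9 = N4 XOR N6 = LOW XOR HIGH = HIGH

N4 = LOW, N9 = HIGH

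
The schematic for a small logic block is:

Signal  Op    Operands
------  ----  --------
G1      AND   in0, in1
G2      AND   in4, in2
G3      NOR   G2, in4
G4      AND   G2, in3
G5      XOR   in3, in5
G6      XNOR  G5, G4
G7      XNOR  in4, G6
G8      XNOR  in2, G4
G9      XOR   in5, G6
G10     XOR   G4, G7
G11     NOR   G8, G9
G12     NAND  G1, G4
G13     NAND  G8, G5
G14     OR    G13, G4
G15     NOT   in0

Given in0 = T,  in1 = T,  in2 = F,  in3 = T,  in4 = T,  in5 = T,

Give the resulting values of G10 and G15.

G10 = T, G15 = F

G2 = in4 AND in2 = T AND F = F
G4 = G2 AND in3 = F AND T = F
G5 = in3 XOR in5 = T XOR T = F
G6 = G5 XNOR G4 = F XNOR F = T
G7 = in4 XNOR G6 = T XNOR T = T
G10 = G4 XOR G7 = F XOR T = T
G15 = NOT in0 = NOT T = F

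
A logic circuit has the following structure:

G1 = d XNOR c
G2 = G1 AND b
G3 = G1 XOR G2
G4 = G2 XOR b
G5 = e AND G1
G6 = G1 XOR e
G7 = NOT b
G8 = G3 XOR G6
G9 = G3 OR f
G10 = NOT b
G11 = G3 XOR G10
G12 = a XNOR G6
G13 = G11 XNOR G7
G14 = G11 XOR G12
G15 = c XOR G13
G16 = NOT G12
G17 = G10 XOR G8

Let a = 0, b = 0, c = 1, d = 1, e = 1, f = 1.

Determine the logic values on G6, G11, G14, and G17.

G6 = 0, G11 = 0, G14 = 1, G17 = 0

G1 = d XNOR c = 1 XNOR 1 = 1
G2 = G1 AND b = 1 AND 0 = 0
G3 = G1 XOR G2 = 1 XOR 0 = 1
G6 = G1 XOR e = 1 XOR 1 = 0
G8 = G3 XOR G6 = 1 XOR 0 = 1
G10 = NOT b = NOT 0 = 1
G11 = G3 XOR G10 = 1 XOR 1 = 0
G12 = a XNOR G6 = 0 XNOR 0 = 1
G14 = G11 XOR G12 = 0 XOR 1 = 1
G17 = G10 XOR G8 = 1 XOR 1 = 0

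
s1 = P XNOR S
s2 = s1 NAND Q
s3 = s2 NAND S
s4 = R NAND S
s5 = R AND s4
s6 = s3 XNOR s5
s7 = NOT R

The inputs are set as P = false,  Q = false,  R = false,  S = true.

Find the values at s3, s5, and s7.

s3 = false  s5 = false  s7 = true

s1 = P XNOR S = false XNOR true = false
s2 = s1 NAND Q = false NAND false = true
s3 = s2 NAND S = true NAND true = false
s4 = R NAND S = false NAND true = true
s5 = R AND s4 = false AND true = false
s7 = NOT R = NOT false = true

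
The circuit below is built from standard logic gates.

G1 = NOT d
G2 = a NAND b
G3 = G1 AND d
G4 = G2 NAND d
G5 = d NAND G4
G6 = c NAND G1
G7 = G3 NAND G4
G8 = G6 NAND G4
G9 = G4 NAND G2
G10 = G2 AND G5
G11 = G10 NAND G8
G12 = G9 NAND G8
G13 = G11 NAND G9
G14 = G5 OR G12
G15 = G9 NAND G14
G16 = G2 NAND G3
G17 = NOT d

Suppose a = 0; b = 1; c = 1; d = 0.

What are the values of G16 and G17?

G1 = NOT d = NOT 0 = 1
G2 = a NAND b = 0 NAND 1 = 1
G3 = G1 AND d = 1 AND 0 = 0
G16 = G2 NAND G3 = 1 NAND 0 = 1
G17 = NOT d = NOT 0 = 1

G16 = 1; G17 = 1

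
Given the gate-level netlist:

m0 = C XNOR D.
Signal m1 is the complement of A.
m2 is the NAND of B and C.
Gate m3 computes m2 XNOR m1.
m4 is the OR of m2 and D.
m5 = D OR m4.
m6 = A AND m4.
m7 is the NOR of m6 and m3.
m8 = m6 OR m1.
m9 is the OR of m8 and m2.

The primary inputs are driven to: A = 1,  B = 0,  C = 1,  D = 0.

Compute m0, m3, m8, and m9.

m0 = 0  m3 = 0  m8 = 1  m9 = 1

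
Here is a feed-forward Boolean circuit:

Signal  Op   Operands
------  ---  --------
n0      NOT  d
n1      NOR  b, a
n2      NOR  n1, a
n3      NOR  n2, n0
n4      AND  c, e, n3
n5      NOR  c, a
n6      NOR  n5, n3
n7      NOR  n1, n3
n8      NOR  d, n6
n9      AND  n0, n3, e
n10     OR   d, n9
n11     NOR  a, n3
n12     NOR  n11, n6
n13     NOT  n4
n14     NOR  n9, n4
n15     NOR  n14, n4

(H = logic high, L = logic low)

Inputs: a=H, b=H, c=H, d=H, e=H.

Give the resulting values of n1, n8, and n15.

n1 = L; n8 = L; n15 = L

n0 = NOT d = NOT H = L
n1 = b NOR a = H NOR H = L
n2 = n1 NOR a = L NOR H = L
n3 = n2 NOR n0 = L NOR L = H
n4 = c AND e AND n3 = H AND H AND H = H
n5 = c NOR a = H NOR H = L
n6 = n5 NOR n3 = L NOR H = L
n8 = d NOR n6 = H NOR L = L
n9 = n0 AND n3 AND e = L AND H AND H = L
n14 = n9 NOR n4 = L NOR H = L
n15 = n14 NOR n4 = L NOR H = L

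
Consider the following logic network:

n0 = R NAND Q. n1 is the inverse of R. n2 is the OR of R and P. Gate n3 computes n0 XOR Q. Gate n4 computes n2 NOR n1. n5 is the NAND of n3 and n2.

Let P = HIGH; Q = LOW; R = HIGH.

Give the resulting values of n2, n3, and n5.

n0 = R NAND Q = HIGH NAND LOW = HIGH
n2 = R OR P = HIGH OR HIGH = HIGH
n3 = n0 XOR Q = HIGH XOR LOW = HIGH
n5 = n3 NAND n2 = HIGH NAND HIGH = LOW

n2 = HIGH; n3 = HIGH; n5 = LOW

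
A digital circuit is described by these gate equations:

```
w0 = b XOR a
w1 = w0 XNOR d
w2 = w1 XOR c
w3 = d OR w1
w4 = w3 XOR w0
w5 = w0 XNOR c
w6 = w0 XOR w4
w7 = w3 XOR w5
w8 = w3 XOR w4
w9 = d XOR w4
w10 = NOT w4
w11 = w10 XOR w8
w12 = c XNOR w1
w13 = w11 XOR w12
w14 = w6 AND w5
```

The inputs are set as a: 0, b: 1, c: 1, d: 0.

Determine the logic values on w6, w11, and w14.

w0 = b XOR a = 1 XOR 0 = 1
w1 = w0 XNOR d = 1 XNOR 0 = 0
w3 = d OR w1 = 0 OR 0 = 0
w4 = w3 XOR w0 = 0 XOR 1 = 1
w5 = w0 XNOR c = 1 XNOR 1 = 1
w6 = w0 XOR w4 = 1 XOR 1 = 0
w8 = w3 XOR w4 = 0 XOR 1 = 1
w10 = NOT w4 = NOT 1 = 0
w11 = w10 XOR w8 = 0 XOR 1 = 1
w14 = w6 AND w5 = 0 AND 1 = 0

w6 = 0, w11 = 1, w14 = 0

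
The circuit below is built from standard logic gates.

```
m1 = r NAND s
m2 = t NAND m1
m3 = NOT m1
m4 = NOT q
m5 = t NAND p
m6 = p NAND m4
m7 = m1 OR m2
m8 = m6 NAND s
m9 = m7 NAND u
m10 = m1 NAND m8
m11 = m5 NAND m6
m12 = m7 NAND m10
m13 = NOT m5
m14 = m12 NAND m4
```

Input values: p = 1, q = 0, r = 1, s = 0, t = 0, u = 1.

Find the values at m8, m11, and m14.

m8 = 1; m11 = 1; m14 = 0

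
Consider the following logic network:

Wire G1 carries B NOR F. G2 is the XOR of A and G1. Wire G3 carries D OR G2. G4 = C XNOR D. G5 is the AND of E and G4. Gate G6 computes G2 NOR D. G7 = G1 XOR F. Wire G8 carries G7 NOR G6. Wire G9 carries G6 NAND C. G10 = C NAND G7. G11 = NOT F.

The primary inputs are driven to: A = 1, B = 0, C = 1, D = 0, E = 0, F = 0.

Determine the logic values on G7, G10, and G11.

G1 = B NOR F = 0 NOR 0 = 1
G7 = G1 XOR F = 1 XOR 0 = 1
G10 = C NAND G7 = 1 NAND 1 = 0
G11 = NOT F = NOT 0 = 1

G7 = 1, G10 = 0, G11 = 1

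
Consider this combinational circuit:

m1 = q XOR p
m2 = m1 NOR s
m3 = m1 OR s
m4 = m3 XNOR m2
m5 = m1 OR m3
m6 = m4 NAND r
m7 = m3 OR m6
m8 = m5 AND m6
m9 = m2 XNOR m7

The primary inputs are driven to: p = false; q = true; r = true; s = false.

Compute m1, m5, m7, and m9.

m1 = true; m5 = true; m7 = true; m9 = false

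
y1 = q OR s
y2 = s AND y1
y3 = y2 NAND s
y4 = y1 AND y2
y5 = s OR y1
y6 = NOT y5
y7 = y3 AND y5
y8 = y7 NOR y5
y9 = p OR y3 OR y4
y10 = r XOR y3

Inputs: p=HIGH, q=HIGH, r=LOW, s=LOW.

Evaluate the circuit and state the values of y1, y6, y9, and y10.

y1 = q OR s = HIGH OR LOW = HIGH
y2 = s AND y1 = LOW AND HIGH = LOW
y3 = y2 NAND s = LOW NAND LOW = HIGH
y4 = y1 AND y2 = HIGH AND LOW = LOW
y5 = s OR y1 = LOW OR HIGH = HIGH
y6 = NOT y5 = NOT HIGH = LOW
y9 = p OR y3 OR y4 = HIGH OR HIGH OR LOW = HIGH
y10 = r XOR y3 = LOW XOR HIGH = HIGH

y1 = HIGH, y6 = LOW, y9 = HIGH, y10 = HIGH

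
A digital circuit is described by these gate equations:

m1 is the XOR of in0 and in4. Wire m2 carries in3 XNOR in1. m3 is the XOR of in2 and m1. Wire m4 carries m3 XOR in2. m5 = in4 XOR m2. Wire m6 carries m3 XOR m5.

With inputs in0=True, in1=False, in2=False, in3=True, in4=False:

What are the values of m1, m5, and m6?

m1 = True, m5 = False, m6 = True

m1 = in0 XOR in4 = True XOR False = True
m2 = in3 XNOR in1 = True XNOR False = False
m3 = in2 XOR m1 = False XOR True = True
m5 = in4 XOR m2 = False XOR False = False
m6 = m3 XOR m5 = True XOR False = True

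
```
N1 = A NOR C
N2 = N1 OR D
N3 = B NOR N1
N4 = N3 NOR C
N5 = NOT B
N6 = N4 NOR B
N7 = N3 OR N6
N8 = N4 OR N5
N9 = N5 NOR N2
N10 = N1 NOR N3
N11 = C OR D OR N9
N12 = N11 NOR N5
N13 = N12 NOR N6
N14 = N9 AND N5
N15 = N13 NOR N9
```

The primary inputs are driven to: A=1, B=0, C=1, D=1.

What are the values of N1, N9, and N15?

N1 = A NOR C = 1 NOR 1 = 0
N2 = N1 OR D = 0 OR 1 = 1
N3 = B NOR N1 = 0 NOR 0 = 1
N4 = N3 NOR C = 1 NOR 1 = 0
N5 = NOT B = NOT 0 = 1
N6 = N4 NOR B = 0 NOR 0 = 1
N9 = N5 NOR N2 = 1 NOR 1 = 0
N11 = C OR D OR N9 = 1 OR 1 OR 0 = 1
N12 = N11 NOR N5 = 1 NOR 1 = 0
N13 = N12 NOR N6 = 0 NOR 1 = 0
N15 = N13 NOR N9 = 0 NOR 0 = 1

N1 = 0; N9 = 0; N15 = 1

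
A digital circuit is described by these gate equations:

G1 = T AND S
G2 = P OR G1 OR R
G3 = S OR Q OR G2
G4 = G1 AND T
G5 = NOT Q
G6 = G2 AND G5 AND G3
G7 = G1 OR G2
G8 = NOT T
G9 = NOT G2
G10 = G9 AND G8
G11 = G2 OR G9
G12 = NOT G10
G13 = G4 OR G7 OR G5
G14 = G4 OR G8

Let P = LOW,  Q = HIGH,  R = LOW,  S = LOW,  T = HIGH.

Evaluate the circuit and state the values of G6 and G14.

G1 = T AND S = HIGH AND LOW = LOW
G2 = P OR G1 OR R = LOW OR LOW OR LOW = LOW
G3 = S OR Q OR G2 = LOW OR HIGH OR LOW = HIGH
G4 = G1 AND T = LOW AND HIGH = LOW
G5 = NOT Q = NOT HIGH = LOW
G6 = G2 AND G5 AND G3 = LOW AND LOW AND HIGH = LOW
G8 = NOT T = NOT HIGH = LOW
G14 = G4 OR G8 = LOW OR LOW = LOW

G6 = LOW, G14 = LOW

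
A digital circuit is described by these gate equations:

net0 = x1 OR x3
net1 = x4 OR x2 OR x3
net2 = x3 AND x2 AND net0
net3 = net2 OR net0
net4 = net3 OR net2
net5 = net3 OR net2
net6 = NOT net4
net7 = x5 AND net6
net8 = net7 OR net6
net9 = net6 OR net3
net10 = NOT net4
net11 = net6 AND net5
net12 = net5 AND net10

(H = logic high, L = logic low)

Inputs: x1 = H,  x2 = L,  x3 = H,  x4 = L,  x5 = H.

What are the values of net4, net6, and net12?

net4 = H  net6 = L  net12 = L

net0 = x1 OR x3 = H OR H = H
net2 = x3 AND x2 AND net0 = H AND L AND H = L
net3 = net2 OR net0 = L OR H = H
net4 = net3 OR net2 = H OR L = H
net5 = net3 OR net2 = H OR L = H
net6 = NOT net4 = NOT H = L
net10 = NOT net4 = NOT H = L
net12 = net5 AND net10 = H AND L = L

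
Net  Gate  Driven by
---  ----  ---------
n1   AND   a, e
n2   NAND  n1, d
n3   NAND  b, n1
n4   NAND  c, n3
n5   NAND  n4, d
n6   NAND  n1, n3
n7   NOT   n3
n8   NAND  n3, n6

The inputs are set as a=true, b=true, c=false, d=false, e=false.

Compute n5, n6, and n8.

n1 = a AND e = true AND false = false
n3 = b NAND n1 = true NAND false = true
n4 = c NAND n3 = false NAND true = true
n5 = n4 NAND d = true NAND false = true
n6 = n1 NAND n3 = false NAND true = true
n8 = n3 NAND n6 = true NAND true = false

n5 = true, n6 = true, n8 = false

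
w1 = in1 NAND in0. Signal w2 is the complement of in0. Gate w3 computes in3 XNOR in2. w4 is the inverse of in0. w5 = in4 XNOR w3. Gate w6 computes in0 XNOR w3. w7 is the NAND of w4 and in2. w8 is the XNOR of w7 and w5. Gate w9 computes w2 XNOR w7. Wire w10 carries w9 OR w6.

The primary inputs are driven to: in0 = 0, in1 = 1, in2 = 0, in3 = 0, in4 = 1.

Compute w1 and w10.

w1 = 1, w10 = 1

w1 = in1 NAND in0 = 1 NAND 0 = 1
w2 = NOT in0 = NOT 0 = 1
w3 = in3 XNOR in2 = 0 XNOR 0 = 1
w4 = NOT in0 = NOT 0 = 1
w6 = in0 XNOR w3 = 0 XNOR 1 = 0
w7 = w4 NAND in2 = 1 NAND 0 = 1
w9 = w2 XNOR w7 = 1 XNOR 1 = 1
w10 = w9 OR w6 = 1 OR 0 = 1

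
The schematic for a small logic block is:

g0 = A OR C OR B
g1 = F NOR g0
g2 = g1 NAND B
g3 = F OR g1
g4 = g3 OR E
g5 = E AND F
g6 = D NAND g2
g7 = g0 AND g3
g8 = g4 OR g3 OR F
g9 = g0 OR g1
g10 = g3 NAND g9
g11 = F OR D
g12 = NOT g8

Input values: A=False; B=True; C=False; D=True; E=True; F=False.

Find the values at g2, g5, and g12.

g2 = True, g5 = False, g12 = False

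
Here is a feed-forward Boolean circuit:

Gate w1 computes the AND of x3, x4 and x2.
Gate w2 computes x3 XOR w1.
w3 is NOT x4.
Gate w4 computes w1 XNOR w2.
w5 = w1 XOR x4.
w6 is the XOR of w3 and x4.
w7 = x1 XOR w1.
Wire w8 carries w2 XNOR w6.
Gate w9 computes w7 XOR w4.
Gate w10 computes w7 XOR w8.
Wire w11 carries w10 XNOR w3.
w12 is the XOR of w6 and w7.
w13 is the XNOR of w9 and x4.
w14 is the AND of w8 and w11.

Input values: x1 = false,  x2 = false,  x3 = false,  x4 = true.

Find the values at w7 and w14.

w7 = false, w14 = false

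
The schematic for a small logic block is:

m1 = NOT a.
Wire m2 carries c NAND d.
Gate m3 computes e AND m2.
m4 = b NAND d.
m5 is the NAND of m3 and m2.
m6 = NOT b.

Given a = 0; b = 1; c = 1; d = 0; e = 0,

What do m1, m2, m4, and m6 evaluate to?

m1 = 1; m2 = 1; m4 = 1; m6 = 0

m1 = NOT a = NOT 0 = 1
m2 = c NAND d = 1 NAND 0 = 1
m4 = b NAND d = 1 NAND 0 = 1
m6 = NOT b = NOT 1 = 0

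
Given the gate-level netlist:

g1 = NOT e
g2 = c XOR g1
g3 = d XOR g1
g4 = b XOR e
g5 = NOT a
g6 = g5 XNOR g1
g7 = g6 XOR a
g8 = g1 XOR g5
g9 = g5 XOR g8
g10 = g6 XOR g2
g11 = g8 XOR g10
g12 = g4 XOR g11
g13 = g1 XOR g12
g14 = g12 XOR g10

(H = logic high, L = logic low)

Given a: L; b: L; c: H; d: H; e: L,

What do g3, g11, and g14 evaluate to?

g3 = L; g11 = H; g14 = L

g1 = NOT e = NOT L = H
g2 = c XOR g1 = H XOR H = L
g3 = d XOR g1 = H XOR H = L
g4 = b XOR e = L XOR L = L
g5 = NOT a = NOT L = H
g6 = g5 XNOR g1 = H XNOR H = H
g8 = g1 XOR g5 = H XOR H = L
g10 = g6 XOR g2 = H XOR L = H
g11 = g8 XOR g10 = L XOR H = H
g12 = g4 XOR g11 = L XOR H = H
g14 = g12 XOR g10 = H XOR H = L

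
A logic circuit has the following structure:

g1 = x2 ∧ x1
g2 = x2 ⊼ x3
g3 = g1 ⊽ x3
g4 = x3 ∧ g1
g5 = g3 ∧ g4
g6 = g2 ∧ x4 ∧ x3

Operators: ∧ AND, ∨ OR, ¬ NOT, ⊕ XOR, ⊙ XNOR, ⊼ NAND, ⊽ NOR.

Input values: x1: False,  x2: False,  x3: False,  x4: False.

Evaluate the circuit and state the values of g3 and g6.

g3 = True, g6 = False

g1 = x2 AND x1 = False AND False = False
g2 = x2 NAND x3 = False NAND False = True
g3 = g1 NOR x3 = False NOR False = True
g6 = g2 AND x4 AND x3 = True AND False AND False = False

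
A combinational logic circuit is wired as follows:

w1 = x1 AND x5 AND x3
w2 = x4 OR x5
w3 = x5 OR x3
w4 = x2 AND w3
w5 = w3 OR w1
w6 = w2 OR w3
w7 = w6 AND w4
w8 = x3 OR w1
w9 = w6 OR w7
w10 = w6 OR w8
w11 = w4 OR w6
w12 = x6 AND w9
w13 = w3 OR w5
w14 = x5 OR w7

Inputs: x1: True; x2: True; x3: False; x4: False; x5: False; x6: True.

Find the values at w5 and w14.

w1 = x1 AND x5 AND x3 = True AND False AND False = False
w2 = x4 OR x5 = False OR False = False
w3 = x5 OR x3 = False OR False = False
w4 = x2 AND w3 = True AND False = False
w5 = w3 OR w1 = False OR False = False
w6 = w2 OR w3 = False OR False = False
w7 = w6 AND w4 = False AND False = False
w14 = x5 OR w7 = False OR False = False

w5 = False, w14 = False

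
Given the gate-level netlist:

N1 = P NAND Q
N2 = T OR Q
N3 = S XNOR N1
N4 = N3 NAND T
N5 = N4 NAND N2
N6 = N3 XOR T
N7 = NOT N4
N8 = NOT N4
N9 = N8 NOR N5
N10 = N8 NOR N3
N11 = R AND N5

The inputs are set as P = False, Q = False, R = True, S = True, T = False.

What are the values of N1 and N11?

N1 = True, N11 = True

N1 = P NAND Q = False NAND False = True
N2 = T OR Q = False OR False = False
N3 = S XNOR N1 = True XNOR True = True
N4 = N3 NAND T = True NAND False = True
N5 = N4 NAND N2 = True NAND False = True
N11 = R AND N5 = True AND True = True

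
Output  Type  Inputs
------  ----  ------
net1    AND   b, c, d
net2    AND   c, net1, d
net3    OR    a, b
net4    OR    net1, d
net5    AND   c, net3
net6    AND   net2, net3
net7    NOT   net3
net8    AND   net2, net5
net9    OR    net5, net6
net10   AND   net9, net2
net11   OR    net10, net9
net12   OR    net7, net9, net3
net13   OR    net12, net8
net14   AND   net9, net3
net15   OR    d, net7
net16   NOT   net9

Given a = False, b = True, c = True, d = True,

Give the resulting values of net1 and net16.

net1 = True; net16 = False

net1 = b AND c AND d = True AND True AND True = True
net2 = c AND net1 AND d = True AND True AND True = True
net3 = a OR b = False OR True = True
net5 = c AND net3 = True AND True = True
net6 = net2 AND net3 = True AND True = True
net9 = net5 OR net6 = True OR True = True
net16 = NOT net9 = NOT True = False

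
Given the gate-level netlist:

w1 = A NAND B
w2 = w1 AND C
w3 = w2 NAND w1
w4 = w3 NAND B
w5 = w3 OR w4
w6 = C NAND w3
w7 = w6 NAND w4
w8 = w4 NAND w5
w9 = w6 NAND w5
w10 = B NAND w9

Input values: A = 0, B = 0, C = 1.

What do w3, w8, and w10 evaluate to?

w3 = 0  w8 = 0  w10 = 1

w1 = A NAND B = 0 NAND 0 = 1
w2 = w1 AND C = 1 AND 1 = 1
w3 = w2 NAND w1 = 1 NAND 1 = 0
w4 = w3 NAND B = 0 NAND 0 = 1
w5 = w3 OR w4 = 0 OR 1 = 1
w6 = C NAND w3 = 1 NAND 0 = 1
w8 = w4 NAND w5 = 1 NAND 1 = 0
w9 = w6 NAND w5 = 1 NAND 1 = 0
w10 = B NAND w9 = 0 NAND 0 = 1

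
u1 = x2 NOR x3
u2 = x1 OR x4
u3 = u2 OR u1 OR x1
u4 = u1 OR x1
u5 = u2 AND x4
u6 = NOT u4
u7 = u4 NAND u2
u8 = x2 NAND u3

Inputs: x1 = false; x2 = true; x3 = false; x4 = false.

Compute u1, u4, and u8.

u1 = false; u4 = false; u8 = true

u1 = x2 NOR x3 = true NOR false = false
u2 = x1 OR x4 = false OR false = false
u3 = u2 OR u1 OR x1 = false OR false OR false = false
u4 = u1 OR x1 = false OR false = false
u8 = x2 NAND u3 = true NAND false = true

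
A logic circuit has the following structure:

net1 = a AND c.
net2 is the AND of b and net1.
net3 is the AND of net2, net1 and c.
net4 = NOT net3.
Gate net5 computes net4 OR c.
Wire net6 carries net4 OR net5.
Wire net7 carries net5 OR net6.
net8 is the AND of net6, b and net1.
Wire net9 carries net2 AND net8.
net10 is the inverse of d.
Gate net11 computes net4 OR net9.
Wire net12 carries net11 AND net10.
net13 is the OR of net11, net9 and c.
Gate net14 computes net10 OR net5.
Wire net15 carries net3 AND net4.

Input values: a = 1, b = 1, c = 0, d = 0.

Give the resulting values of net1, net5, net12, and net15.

net1 = 0, net5 = 1, net12 = 1, net15 = 0

net1 = a AND c = 1 AND 0 = 0
net2 = b AND net1 = 1 AND 0 = 0
net3 = net2 AND net1 AND c = 0 AND 0 AND 0 = 0
net4 = NOT net3 = NOT 0 = 1
net5 = net4 OR c = 1 OR 0 = 1
net6 = net4 OR net5 = 1 OR 1 = 1
net8 = net6 AND b AND net1 = 1 AND 1 AND 0 = 0
net9 = net2 AND net8 = 0 AND 0 = 0
net10 = NOT d = NOT 0 = 1
net11 = net4 OR net9 = 1 OR 0 = 1
net12 = net11 AND net10 = 1 AND 1 = 1
net15 = net3 AND net4 = 0 AND 1 = 0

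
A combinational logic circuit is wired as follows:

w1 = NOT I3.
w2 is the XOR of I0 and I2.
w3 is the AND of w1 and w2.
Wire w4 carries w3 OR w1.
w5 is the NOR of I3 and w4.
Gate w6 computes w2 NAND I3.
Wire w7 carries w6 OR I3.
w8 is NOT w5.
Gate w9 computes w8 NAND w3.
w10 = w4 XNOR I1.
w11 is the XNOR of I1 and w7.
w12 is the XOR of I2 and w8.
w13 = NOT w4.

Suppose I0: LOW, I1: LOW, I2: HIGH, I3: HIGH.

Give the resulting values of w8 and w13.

w1 = NOT I3 = NOT HIGH = LOW
w2 = I0 XOR I2 = LOW XOR HIGH = HIGH
w3 = w1 AND w2 = LOW AND HIGH = LOW
w4 = w3 OR w1 = LOW OR LOW = LOW
w5 = I3 NOR w4 = HIGH NOR LOW = LOW
w8 = NOT w5 = NOT LOW = HIGH
w13 = NOT w4 = NOT LOW = HIGH

w8 = HIGH; w13 = HIGH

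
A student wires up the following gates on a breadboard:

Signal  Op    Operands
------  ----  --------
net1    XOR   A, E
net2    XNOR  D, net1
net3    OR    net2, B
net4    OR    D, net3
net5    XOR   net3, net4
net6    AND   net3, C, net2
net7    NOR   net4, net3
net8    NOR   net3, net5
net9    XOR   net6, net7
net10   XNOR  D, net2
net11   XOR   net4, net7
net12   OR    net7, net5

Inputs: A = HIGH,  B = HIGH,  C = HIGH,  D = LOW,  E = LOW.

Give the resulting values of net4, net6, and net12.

net4 = HIGH; net6 = LOW; net12 = LOW

net1 = A XOR E = HIGH XOR LOW = HIGH
net2 = D XNOR net1 = LOW XNOR HIGH = LOW
net3 = net2 OR B = LOW OR HIGH = HIGH
net4 = D OR net3 = LOW OR HIGH = HIGH
net5 = net3 XOR net4 = HIGH XOR HIGH = LOW
net6 = net3 AND C AND net2 = HIGH AND HIGH AND LOW = LOW
net7 = net4 NOR net3 = HIGH NOR HIGH = LOW
net12 = net7 OR net5 = LOW OR LOW = LOW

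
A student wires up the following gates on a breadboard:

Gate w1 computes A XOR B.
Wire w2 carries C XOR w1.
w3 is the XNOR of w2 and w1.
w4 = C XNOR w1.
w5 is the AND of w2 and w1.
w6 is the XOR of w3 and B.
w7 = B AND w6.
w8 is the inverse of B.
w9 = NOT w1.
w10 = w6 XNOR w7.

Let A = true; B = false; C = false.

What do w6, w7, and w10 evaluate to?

w6 = true, w7 = false, w10 = false

w1 = A XOR B = true XOR false = true
w2 = C XOR w1 = false XOR true = true
w3 = w2 XNOR w1 = true XNOR true = true
w6 = w3 XOR B = true XOR false = true
w7 = B AND w6 = false AND true = false
w10 = w6 XNOR w7 = true XNOR false = false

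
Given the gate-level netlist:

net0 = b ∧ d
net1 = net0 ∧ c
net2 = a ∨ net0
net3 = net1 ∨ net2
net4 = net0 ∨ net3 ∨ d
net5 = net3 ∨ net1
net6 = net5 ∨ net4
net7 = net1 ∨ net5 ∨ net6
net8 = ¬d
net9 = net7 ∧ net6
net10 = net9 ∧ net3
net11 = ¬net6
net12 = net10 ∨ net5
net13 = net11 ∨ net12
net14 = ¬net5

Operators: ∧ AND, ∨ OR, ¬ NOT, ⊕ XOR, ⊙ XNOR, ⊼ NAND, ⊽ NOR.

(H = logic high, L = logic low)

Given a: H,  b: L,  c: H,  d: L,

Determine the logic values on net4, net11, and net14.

net0 = b AND d = L AND L = L
net1 = net0 AND c = L AND H = L
net2 = a OR net0 = H OR L = H
net3 = net1 OR net2 = L OR H = H
net4 = net0 OR net3 OR d = L OR H OR L = H
net5 = net3 OR net1 = H OR L = H
net6 = net5 OR net4 = H OR H = H
net11 = NOT net6 = NOT H = L
net14 = NOT net5 = NOT H = L

net4 = H, net11 = L, net14 = L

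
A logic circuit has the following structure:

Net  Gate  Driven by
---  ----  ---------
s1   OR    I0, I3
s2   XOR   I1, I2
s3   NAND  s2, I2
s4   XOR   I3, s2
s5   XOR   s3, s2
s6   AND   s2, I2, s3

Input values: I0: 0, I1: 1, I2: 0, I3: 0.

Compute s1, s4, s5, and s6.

s1 = 0; s4 = 1; s5 = 0; s6 = 0

s1 = I0 OR I3 = 0 OR 0 = 0
s2 = I1 XOR I2 = 1 XOR 0 = 1
s3 = s2 NAND I2 = 1 NAND 0 = 1
s4 = I3 XOR s2 = 0 XOR 1 = 1
s5 = s3 XOR s2 = 1 XOR 1 = 0
s6 = s2 AND I2 AND s3 = 1 AND 0 AND 1 = 0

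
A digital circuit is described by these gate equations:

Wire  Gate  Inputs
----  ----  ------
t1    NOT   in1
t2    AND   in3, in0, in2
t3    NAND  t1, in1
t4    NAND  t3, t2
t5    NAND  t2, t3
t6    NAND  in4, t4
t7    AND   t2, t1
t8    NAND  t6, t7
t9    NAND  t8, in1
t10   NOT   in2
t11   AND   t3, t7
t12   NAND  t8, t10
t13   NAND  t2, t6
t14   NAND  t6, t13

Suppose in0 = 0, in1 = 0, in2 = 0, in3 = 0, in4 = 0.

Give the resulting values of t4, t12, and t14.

t4 = 1, t12 = 0, t14 = 0

t1 = NOT in1 = NOT 0 = 1
t2 = in3 AND in0 AND in2 = 0 AND 0 AND 0 = 0
t3 = t1 NAND in1 = 1 NAND 0 = 1
t4 = t3 NAND t2 = 1 NAND 0 = 1
t6 = in4 NAND t4 = 0 NAND 1 = 1
t7 = t2 AND t1 = 0 AND 1 = 0
t8 = t6 NAND t7 = 1 NAND 0 = 1
t10 = NOT in2 = NOT 0 = 1
t12 = t8 NAND t10 = 1 NAND 1 = 0
t13 = t2 NAND t6 = 0 NAND 1 = 1
t14 = t6 NAND t13 = 1 NAND 1 = 0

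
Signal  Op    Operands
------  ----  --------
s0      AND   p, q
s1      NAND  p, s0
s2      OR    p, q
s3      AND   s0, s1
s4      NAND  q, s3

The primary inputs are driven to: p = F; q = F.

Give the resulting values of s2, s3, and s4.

s2 = F  s3 = F  s4 = T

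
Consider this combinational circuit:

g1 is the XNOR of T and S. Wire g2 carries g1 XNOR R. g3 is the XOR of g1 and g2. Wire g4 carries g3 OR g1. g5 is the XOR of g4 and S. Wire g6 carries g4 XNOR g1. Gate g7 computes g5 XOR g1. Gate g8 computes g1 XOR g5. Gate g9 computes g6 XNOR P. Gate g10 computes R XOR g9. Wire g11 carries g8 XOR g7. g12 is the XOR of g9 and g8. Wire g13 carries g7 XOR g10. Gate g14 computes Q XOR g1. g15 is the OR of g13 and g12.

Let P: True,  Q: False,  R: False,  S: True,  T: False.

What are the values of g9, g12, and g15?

g9 = False, g12 = False, g15 = False

g1 = T XNOR S = False XNOR True = False
g2 = g1 XNOR R = False XNOR False = True
g3 = g1 XOR g2 = False XOR True = True
g4 = g3 OR g1 = True OR False = True
g5 = g4 XOR S = True XOR True = False
g6 = g4 XNOR g1 = True XNOR False = False
g7 = g5 XOR g1 = False XOR False = False
g8 = g1 XOR g5 = False XOR False = False
g9 = g6 XNOR P = False XNOR True = False
g10 = R XOR g9 = False XOR False = False
g12 = g9 XOR g8 = False XOR False = False
g13 = g7 XOR g10 = False XOR False = False
g15 = g13 OR g12 = False OR False = False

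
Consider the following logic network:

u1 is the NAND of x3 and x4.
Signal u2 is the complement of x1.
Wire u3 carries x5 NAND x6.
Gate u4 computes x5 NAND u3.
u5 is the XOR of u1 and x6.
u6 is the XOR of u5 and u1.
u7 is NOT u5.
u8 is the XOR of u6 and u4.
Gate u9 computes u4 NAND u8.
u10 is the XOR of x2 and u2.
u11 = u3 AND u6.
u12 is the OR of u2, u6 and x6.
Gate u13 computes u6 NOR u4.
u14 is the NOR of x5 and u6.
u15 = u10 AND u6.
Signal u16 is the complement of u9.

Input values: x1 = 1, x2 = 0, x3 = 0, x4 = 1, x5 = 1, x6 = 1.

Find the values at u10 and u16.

u10 = 0, u16 = 0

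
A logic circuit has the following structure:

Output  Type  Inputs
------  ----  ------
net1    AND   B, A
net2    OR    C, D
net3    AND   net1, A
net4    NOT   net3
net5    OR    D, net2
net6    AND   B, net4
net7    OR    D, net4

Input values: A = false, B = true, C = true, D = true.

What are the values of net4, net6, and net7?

net4 = true; net6 = true; net7 = true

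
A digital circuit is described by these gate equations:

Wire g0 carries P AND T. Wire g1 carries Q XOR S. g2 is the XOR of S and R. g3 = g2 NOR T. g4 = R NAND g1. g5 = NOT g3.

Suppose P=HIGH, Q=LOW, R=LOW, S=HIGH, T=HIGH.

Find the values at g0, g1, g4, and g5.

g0 = P AND T = HIGH AND HIGH = HIGH
g1 = Q XOR S = LOW XOR HIGH = HIGH
g2 = S XOR R = HIGH XOR LOW = HIGH
g3 = g2 NOR T = HIGH NOR HIGH = LOW
g4 = R NAND g1 = LOW NAND HIGH = HIGH
g5 = NOT g3 = NOT LOW = HIGH

g0 = HIGH  g1 = HIGH  g4 = HIGH  g5 = HIGH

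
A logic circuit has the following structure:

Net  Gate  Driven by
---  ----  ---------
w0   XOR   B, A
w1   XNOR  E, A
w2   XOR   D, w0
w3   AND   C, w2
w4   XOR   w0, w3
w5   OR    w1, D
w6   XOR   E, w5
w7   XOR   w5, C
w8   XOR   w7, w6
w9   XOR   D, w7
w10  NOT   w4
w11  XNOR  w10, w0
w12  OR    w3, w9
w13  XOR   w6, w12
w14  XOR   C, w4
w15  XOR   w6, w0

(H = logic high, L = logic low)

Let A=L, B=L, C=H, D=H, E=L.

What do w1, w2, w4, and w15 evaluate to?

w1 = H  w2 = H  w4 = H  w15 = H

w0 = B XOR A = L XOR L = L
w1 = E XNOR A = L XNOR L = H
w2 = D XOR w0 = H XOR L = H
w3 = C AND w2 = H AND H = H
w4 = w0 XOR w3 = L XOR H = H
w5 = w1 OR D = H OR H = H
w6 = E XOR w5 = L XOR H = H
w15 = w6 XOR w0 = H XOR L = H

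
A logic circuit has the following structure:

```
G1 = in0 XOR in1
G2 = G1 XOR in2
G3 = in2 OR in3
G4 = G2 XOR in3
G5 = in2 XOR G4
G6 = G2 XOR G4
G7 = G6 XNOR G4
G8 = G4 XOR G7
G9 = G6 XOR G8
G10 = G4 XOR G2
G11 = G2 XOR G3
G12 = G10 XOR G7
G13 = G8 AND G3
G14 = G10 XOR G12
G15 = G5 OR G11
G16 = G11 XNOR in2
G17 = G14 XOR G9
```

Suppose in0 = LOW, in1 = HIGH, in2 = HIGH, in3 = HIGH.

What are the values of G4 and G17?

G4 = HIGH, G17 = LOW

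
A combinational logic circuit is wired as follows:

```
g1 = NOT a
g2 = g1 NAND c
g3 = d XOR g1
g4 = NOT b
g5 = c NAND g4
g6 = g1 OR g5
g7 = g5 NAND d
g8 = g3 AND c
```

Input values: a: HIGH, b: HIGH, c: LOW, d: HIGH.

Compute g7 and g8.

g1 = NOT a = NOT HIGH = LOW
g3 = d XOR g1 = HIGH XOR LOW = HIGH
g4 = NOT b = NOT HIGH = LOW
g5 = c NAND g4 = LOW NAND LOW = HIGH
g7 = g5 NAND d = HIGH NAND HIGH = LOW
g8 = g3 AND c = HIGH AND LOW = LOW

g7 = LOW; g8 = LOW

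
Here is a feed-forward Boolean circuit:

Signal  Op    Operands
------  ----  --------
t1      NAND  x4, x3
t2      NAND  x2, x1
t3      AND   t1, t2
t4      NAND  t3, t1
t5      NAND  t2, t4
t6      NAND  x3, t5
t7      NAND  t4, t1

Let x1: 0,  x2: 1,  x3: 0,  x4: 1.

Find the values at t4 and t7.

t1 = x4 NAND x3 = 1 NAND 0 = 1
t2 = x2 NAND x1 = 1 NAND 0 = 1
t3 = t1 AND t2 = 1 AND 1 = 1
t4 = t3 NAND t1 = 1 NAND 1 = 0
t7 = t4 NAND t1 = 0 NAND 1 = 1

t4 = 0  t7 = 1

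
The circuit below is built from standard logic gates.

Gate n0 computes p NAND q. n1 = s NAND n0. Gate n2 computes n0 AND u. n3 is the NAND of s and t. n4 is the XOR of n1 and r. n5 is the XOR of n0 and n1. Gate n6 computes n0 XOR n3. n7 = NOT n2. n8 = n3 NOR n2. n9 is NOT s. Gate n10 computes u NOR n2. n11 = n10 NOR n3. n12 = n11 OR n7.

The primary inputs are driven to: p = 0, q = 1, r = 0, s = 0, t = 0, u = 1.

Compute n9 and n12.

n0 = p NAND q = 0 NAND 1 = 1
n2 = n0 AND u = 1 AND 1 = 1
n3 = s NAND t = 0 NAND 0 = 1
n7 = NOT n2 = NOT 1 = 0
n9 = NOT s = NOT 0 = 1
n10 = u NOR n2 = 1 NOR 1 = 0
n11 = n10 NOR n3 = 0 NOR 1 = 0
n12 = n11 OR n7 = 0 OR 0 = 0

n9 = 1  n12 = 0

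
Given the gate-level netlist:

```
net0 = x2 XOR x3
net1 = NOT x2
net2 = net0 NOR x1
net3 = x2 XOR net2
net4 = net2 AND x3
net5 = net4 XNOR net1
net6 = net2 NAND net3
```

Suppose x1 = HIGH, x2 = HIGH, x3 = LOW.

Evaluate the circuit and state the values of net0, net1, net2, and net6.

net0 = HIGH, net1 = LOW, net2 = LOW, net6 = HIGH

net0 = x2 XOR x3 = HIGH XOR LOW = HIGH
net1 = NOT x2 = NOT HIGH = LOW
net2 = net0 NOR x1 = HIGH NOR HIGH = LOW
net3 = x2 XOR net2 = HIGH XOR LOW = HIGH
net6 = net2 NAND net3 = LOW NAND HIGH = HIGH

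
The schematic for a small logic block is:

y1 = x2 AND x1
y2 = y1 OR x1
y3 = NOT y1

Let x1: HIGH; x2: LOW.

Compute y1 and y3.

y1 = LOW, y3 = HIGH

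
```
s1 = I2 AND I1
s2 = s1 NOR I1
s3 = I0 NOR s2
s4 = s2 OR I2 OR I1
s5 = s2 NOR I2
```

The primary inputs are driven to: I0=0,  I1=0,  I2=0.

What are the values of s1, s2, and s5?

s1 = 0  s2 = 1  s5 = 0

s1 = I2 AND I1 = 0 AND 0 = 0
s2 = s1 NOR I1 = 0 NOR 0 = 1
s5 = s2 NOR I2 = 1 NOR 0 = 0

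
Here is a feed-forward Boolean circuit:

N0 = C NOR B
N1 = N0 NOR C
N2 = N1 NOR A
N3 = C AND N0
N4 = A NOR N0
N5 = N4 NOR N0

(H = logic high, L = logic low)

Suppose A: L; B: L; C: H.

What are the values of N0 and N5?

N0 = C NOR B = H NOR L = L
N4 = A NOR N0 = L NOR L = H
N5 = N4 NOR N0 = H NOR L = L

N0 = L; N5 = L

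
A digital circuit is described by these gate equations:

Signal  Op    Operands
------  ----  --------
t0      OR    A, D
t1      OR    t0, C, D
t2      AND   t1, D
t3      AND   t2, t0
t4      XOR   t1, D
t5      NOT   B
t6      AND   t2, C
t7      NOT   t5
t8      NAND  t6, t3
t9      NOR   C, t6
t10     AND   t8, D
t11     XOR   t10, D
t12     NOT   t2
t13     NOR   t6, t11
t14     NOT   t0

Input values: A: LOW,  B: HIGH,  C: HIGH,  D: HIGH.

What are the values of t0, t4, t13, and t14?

t0 = HIGH, t4 = LOW, t13 = LOW, t14 = LOW

t0 = A OR D = LOW OR HIGH = HIGH
t1 = t0 OR C OR D = HIGH OR HIGH OR HIGH = HIGH
t2 = t1 AND D = HIGH AND HIGH = HIGH
t3 = t2 AND t0 = HIGH AND HIGH = HIGH
t4 = t1 XOR D = HIGH XOR HIGH = LOW
t6 = t2 AND C = HIGH AND HIGH = HIGH
t8 = t6 NAND t3 = HIGH NAND HIGH = LOW
t10 = t8 AND D = LOW AND HIGH = LOW
t11 = t10 XOR D = LOW XOR HIGH = HIGH
t13 = t6 NOR t11 = HIGH NOR HIGH = LOW
t14 = NOT t0 = NOT HIGH = LOW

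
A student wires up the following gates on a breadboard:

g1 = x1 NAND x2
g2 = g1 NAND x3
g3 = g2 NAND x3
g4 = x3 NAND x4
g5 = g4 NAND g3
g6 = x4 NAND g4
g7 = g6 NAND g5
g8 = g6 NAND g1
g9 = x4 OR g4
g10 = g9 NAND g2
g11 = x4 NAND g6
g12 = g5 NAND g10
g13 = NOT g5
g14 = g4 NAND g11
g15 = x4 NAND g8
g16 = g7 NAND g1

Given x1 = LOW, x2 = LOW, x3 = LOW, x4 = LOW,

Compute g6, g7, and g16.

g1 = x1 NAND x2 = LOW NAND LOW = HIGH
g2 = g1 NAND x3 = HIGH NAND LOW = HIGH
g3 = g2 NAND x3 = HIGH NAND LOW = HIGH
g4 = x3 NAND x4 = LOW NAND LOW = HIGH
g5 = g4 NAND g3 = HIGH NAND HIGH = LOW
g6 = x4 NAND g4 = LOW NAND HIGH = HIGH
g7 = g6 NAND g5 = HIGH NAND LOW = HIGH
g16 = g7 NAND g1 = HIGH NAND HIGH = LOW

g6 = HIGH  g7 = HIGH  g16 = LOW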